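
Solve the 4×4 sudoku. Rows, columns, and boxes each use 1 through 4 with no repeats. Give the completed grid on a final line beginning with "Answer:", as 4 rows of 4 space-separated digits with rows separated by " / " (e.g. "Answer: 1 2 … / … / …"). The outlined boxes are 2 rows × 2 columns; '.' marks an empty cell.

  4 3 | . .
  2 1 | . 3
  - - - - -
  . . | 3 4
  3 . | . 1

Step 1. [r4c3∈{2}] only 2 remains possible at r4c3. So r4c3=2.
Step 2. [r1c4∈{2}] r1c4's peers cover all but 2 ⇒ r1c4=2.
Step 3. [r1c3∈{1}] nothing but 1 survives at r1c3, so r1c3=1.
Step 4. [r2c3∈{4}] r2c3 has the single candidate 4. So r2c3=4.
Step 5. [r4c2∈{4}] r4c2 has the single candidate 4. So r4c2=4.
Step 6. [r3c1∈{1}] r3c1 has the single candidate 1 ⇒ r3c1=1.
Step 7. [r3c2∈{2}] r3c2's peers cover all but 2. So r3c2=2.

Answer: 4 3 1 2 / 2 1 4 3 / 1 2 3 4 / 3 4 2 1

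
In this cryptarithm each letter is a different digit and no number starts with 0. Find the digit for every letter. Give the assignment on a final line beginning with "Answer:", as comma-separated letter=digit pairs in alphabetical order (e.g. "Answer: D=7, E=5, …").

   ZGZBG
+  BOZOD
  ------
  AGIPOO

Step 1. [col 1: G + D ≡ O (mod 10)] several values work for O in column 1 (G + D ≡ O (mod 10), carry-in 0); try O=2, so O=2.
Step 2. [col 1: G + D ≡ O (mod 10)] column 1 (G + D ≡ O (mod 10), carry-in 0) doesn't pin G yet; pick G=5 and continue ⇒ G=5.
Step 3. [col 1: G + D ≡ O (mod 10)] from column 1 (G=5, O=2, carry-in 0, digits 2,5 already taken and all letters distinct): D must equal 7, so D=7.
Step 4. [col 2: B + O ≡ O (mod 10)] from column 2 (O=2, carry-in 1, digits 2,5,7 already taken and all letters distinct): B must equal 9. So B=9.
Step 5. [A] A is the leading digit of a 6-digit sum of two 5-digit numbers; the final carry is exactly 1. So A=1.
Step 6. [col 3: Z + Z ≡ P (mod 10)] column 3 reads Z+Z+carry(1)=P with nothing yet; with digits 1,2,5,7,9 already taken and all letters distinct, the only value for Z is 6. So Z=6.
Step 7. [col 3: Z + Z ≡ P (mod 10)] in column 3 we have Z+Z≡P with carry-in 1; given Z=6 and digits 1,2,5,6,7,9 already taken and all letters distinct, that pins P to 3. So P=3.
Step 8. [col 4: G + O ≡ I (mod 10)] from column 4 (G=5, O=2, carry-in 1, digits 1,2,3,5,6,7,9 already taken and all letters distinct): I must equal 8 ⇒ I=8.

Answer: A=1, B=9, D=7, G=5, I=8, O=2, P=3, Z=6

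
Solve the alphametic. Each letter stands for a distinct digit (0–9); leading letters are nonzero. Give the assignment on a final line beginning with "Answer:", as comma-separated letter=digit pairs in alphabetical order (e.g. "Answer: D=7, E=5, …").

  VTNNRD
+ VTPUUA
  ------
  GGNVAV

Step 1. [col 1: D + A ≡ V (mod 10)] no forcing yet in column 1 (carry-in 0); A=4 is free and consistent — try it, so A=4.
Step 2. [col 1: D + A ≡ V (mod 10)] D=7 is one option consistent with column 1 (D + A ≡ V (mod 10), carry-in 0) — take it ⇒ D=7.
Step 3. [col 1: D + A ≡ V (mod 10)] column 1 reads D+A+carry(0)=V with D=7, A=4; with digits 4,7 already taken and all letters distinct, the only value for V is 1 ⇒ V=1.
Step 4. [col 2: R + U ≡ A (mod 10)] several values work for R in column 2 (R + U ≡ A (mod 10), carry-in 1); try R=5 ⇒ R=5.
Step 5. [col 2: R + U ≡ A (mod 10)] column 2: given R=5, A=4, carry-in 1, and digits 1,4,5,7 already taken and all letters distinct, R+U≡A (mod 10) forces U=8, so U=8.
Step 6. [col 3: N + U ≡ V (mod 10)] from column 3 (U=8, V=1, carry-in 1, digits 1,4,5,7,8 already taken and all letters distinct): N must equal 2, so N=2.
Step 7. [col 4: N + P ≡ N (mod 10)] column 4 reads N+P+carry(1)=N with N=2; with digits 1,2,4,5,7,8 already taken and all letters distinct, the only value for P is 9. So P=9.
Step 8. [col 5: T + T ≡ G (mod 10)] column 5 reads T+T+carry(1)=G with nothing yet; with digits 1,2,4,5,7,8,9 already taken and all letters distinct, the only value for T is 6, so T=6.
Step 9. [col 5: T + T ≡ G (mod 10)] from column 5 (T=6, carry-in 1, digits 1,2,4,5,6,7,8,9 already taken and all letters distinct): G must equal 3. So G=3.

Answer: A=4, D=7, G=3, N=2, P=9, R=5, T=6, U=8, V=1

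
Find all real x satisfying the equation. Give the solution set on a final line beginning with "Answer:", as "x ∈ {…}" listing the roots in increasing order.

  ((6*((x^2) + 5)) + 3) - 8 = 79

Step 1. [((6*((x^2) + 5)) + 3) - 8 = 79] peel the -8: add 8 from each side ⇒ sub: (6*((x^2) + 5)) + 3 = 87.
Step 2. [(6*((x^2) + 5)) + 3 = 87] the outer +3 inverts by subtracting 3. So sub: 6*((x^2) + 5) = 84.
Step 3. [6*((x^2) + 5) = 84] leading coefficient 6: divide by 6, so div: (x^2) + 5 = 14.
Step 4. [(x^2) + 5 = 14] 5 comes off first (subtract 5) ⇒ sub: x^2 = 9.
Step 5. [x^2 = 9] LHS squared, RHS 9 ≥ 0: apply √ (±), so sqrt: x = 3 or -3.

Answer: x ∈ {-3, 3}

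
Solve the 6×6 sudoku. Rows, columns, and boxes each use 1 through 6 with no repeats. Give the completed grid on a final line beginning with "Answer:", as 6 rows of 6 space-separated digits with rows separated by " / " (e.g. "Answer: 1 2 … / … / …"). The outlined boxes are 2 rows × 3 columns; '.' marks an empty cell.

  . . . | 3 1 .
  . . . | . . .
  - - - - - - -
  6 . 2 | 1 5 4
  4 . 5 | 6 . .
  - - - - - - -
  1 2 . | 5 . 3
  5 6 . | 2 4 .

Step 1. [r2c3∈{1,3,4,6}] 1 has one home in col 3: r2c3. So r2c3=1.
Step 2. [r4c6∈{2}] nothing but 2 survives at r4c6, so r4c6=2.
Step 3. [r3c2∈{3}] only 3 remains possible at r3c2, so r3c2=3.
Step 4. [r2c5∈{2,6}] r2c5 is the only open cell in col 5 admitting 2, so r2c5=2.
Step 5. [r1c3∈{4,6}] col 3 places 6 nowhere but r1c3 ⇒ r1c3=6.
Step 6. [r1c6∈{5}] nothing but 5 survives at r1c6 ⇒ r1c6=5.
Step 7. [r2c2∈{4,5}] in row 2, 5 fits only at r2c2 ⇒ r2c2=5.
Step 8. [r6c6∈{1}] nothing but 1 survives at r6c6 ⇒ r6c6=1.
Step 9. [r5c3∈{4}] only 4 remains possible at r5c3. So r5c3=4.
Step 10. [r6c3∈{3}] only 3 remains possible at r6c3 ⇒ r6c3=3.
Step 11. [r1c2∈{4}] r1c2 has the single candidate 4. So r1c2=4.
Step 12. [r2c6∈{6}] r2c6 is down to just 6 ⇒ r2c6=6.
Step 13. [r4c2∈{1}] nothing but 1 survives at r4c2 ⇒ r4c2=1.
Step 14. [r4c5∈{3}] r4c5's peers cover all but 3. So r4c5=3.
Step 15. [r2c1∈{3}] r2c1's peers cover all but 3, so r2c1=3.
Step 16. [r2c4∈{4}] r2c4 has the single candidate 4 ⇒ r2c4=4.
Step 17. [r1c1∈{2}] nothing but 2 survives at r1c1. So r1c1=2.
Step 18. [r5c5∈{6}] r5c5's peers cover all but 6. So r5c5=6.

Answer: 2 4 6 3 1 5 / 3 5 1 4 2 6 / 6 3 2 1 5 4 / 4 1 5 6 3 2 / 1 2 4 5 6 3 / 5 6 3 2 4 1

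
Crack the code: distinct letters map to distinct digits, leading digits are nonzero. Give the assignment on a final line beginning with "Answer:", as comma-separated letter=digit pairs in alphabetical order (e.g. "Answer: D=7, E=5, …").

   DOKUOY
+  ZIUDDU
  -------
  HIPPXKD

Step 1. [col 1: Y + U ≡ D (mod 10)] no forcing yet in column 1 (carry-in 0); D=5 is free and consistent — try it. So D=5.
Step 2. [col 1: Y + U ≡ D (mod 10)] no forcing yet in column 1 (carry-in 0); Y=9 is free and consistent — try it ⇒ Y=9.
Step 3. [col 1: Y + U ≡ D (mod 10)] in column 1 we have Y+U≡D with carry-in 0; given Y=9, D=5 and digits 5,9 already taken and all letters distinct, that pins U to 6, so U=6.
Step 4. [col 2: O + D ≡ K (mod 10)] column 2 (O + D ≡ K (mod 10), carry-in 1) doesn't pin O yet; pick O=4 and continue ⇒ O=4.
Step 5. [H] the sum has 7 digits but both addends have 6; that extra leading digit H is the final carry, namely 1 ⇒ H=1.
Step 6. [col 2: O + D ≡ K (mod 10)] from column 2 (O=4, D=5, carry-in 1, digits 1,4,5,6,9 already taken and all letters distinct): K must equal 0, so K=0.
Step 7. [col 3: U + D ≡ X (mod 10)] column 3: given U=6, D=5, carry-in 1, and digits 0,1,4,5,6,9 already taken and all letters distinct, U+D≡X (mod 10) forces X=2, so X=2.
Step 8. [col 4: K + U ≡ P (mod 10)] in column 4 we have K+U≡P with carry-in 1; given K=0, U=6 and digits 0,1,2,4,5,6,9 already taken and all letters distinct, that pins P to 7 ⇒ P=7.
Step 9. [col 5: O + I ≡ P (mod 10)] in column 5 we have O+I≡P with carry-in 0; given O=4, P=7 and digits 0,1,2,4,5,6,7,9 already taken and all letters distinct, that pins I to 3, so I=3.
Step 10. [col 6: D + Z ≡ I (mod 10)] in column 6 we have D+Z≡I with carry-in 0; given D=5, I=3 and digits 0,1,2,3,4,5,6,7,9 already taken and all letters distinct, that pins Z to 8. So Z=8.

Answer: D=5, H=1, I=3, K=0, O=4, P=7, U=6, X=2, Y=9, Z=8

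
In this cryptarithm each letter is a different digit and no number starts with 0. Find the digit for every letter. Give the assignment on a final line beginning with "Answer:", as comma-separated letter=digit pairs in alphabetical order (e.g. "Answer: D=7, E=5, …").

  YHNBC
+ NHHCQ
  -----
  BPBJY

Step 1. [col 1: C + Q ≡ Y (mod 10)] column 1 (C + Q ≡ Y (mod 10), carry-in 0) doesn't pin Y yet; pick Y=4 and continue, so Y=4.
Step 2. [col 1: C + Q ≡ Y (mod 10)] column 1 (C + Q ≡ Y (mod 10), carry-in 0) doesn't pin C yet; pick C=1 and continue, so C=1.
Step 3. [col 1: C + Q ≡ Y (mod 10)] column 1: given C=1, Y=4, carry-in 0, and digits 1,4 already taken and all letters distinct, C+Q≡Y (mod 10) forces Q=3 ⇒ Q=3.
Step 4. [col 2: B + C ≡ J (mod 10)] column 2 (B + C ≡ J (mod 10), carry-in 0) doesn't pin J yet; pick J=8 and continue. So J=8.
Step 5. [col 2: B + C ≡ J (mod 10)] column 2 reads B+C+carry(0)=J with C=1, J=8; with digits 1,3,4,8 already taken and all letters distinct, the only value for B is 7, so B=7.
Step 6. [col 3: N + H ≡ B (mod 10)] no forcing yet in column 3 (carry-in 0); N=2 is free and consistent — try it ⇒ N=2.
Step 7. [col 3: N + H ≡ B (mod 10)] in column 3 we have N+H≡B with carry-in 0; given N=2, B=7 and digits 1,2,3,4,7,8 already taken and all letters distinct, that pins H to 5. So H=5.
Step 8. [col 4: H + H ≡ P (mod 10)] in column 4 we have H+H≡P with carry-in 0; given H=5 and digits 1,2,3,4,5,7,8 already taken and all letters distinct, that pins P to 0, so P=0.

Answer: B=7, C=1, H=5, J=8, N=2, P=0, Q=3, Y=4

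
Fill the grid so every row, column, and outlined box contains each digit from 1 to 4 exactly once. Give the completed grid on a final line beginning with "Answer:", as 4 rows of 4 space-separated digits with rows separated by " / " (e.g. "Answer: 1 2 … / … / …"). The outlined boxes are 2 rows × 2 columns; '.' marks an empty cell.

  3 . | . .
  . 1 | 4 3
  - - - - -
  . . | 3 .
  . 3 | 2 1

Step 1. [r2c1∈{2}] nothing but 2 survives at r2c1, so r2c1=2.
Step 2. [r3c4∈{4}] r3c4 is down to just 4, so r3c4=4.
Step 3. [r1c2∈{4}] nothing but 4 survives at r1c2. So r1c2=4.
Step 4. [r1c3∈{1}] only 1 remains possible at r1c3. So r1c3=1.
Step 5. [r4c1∈{4}] r4c1 has the single candidate 4, so r4c1=4.
Step 6. [r1c4∈{2}] nothing but 2 survives at r1c4, so r1c4=2.
Step 7. [r3c1∈{1}] only 1 remains possible at r3c1, so r3c1=1.
Step 8. [r3c2∈{2}] r3c2 is down to just 2 ⇒ r3c2=2.

Answer: 3 4 1 2 / 2 1 4 3 / 1 2 3 4 / 4 3 2 1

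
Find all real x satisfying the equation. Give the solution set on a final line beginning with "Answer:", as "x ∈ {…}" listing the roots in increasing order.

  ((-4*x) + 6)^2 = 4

Step 1. [((-4*x) + 6)^2 = 4] LHS squared, RHS 4 ≥ 0: apply √ (±). So sqrt: (-4*x) + 6 = 2 or -2.
Step 2. [(-4*x) + 6 = 2 or -2] the outer +6 inverts by subtracting 6. So sub: -4*x = -4 or -8.
Step 3. [-4*x = -4 or -8] leading coefficient -4: divide by -4. So div: x = 1 or 2.

Answer: x ∈ {1, 2}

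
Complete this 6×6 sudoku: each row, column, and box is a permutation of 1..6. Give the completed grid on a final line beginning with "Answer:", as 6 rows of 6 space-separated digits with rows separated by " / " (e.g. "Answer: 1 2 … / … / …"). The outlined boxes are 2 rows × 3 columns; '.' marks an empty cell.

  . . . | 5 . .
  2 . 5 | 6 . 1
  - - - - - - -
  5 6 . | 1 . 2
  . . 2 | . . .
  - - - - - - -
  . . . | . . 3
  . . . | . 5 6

Step 1. [r1c6∈{4}] r1c6's peers cover all but 4, so r1c6=4.
Step 2. [r5c5∈{1,2,4}] 1 has one home in col 5: r5c5, so r5c5=1.
Step 3. [r4c4∈{3,4}] across col 4, 3 lands solely at r4c4, so r4c4=3.
Step 4. [r2c2∈{3,4}] 4 has one home in row 2: r2c2 ⇒ r2c2=4.
Step 5. [r3c3∈{3,4}] 3 has one home in row 3: r3c3. So r3c3=3.
Step 6. [r4c1∈{1,4}] 4 has one home in box 3: r4c1. So r4c1=4.
Step 7. [r4c2∈{1}] r4c2 is down to just 1 ⇒ r4c2=1.
Step 8. [r1c2∈{3}] r1c2 has the single candidate 3. So r1c2=3.
Step 9. [r5c1∈{6}] r5c1's peers cover all but 6 ⇒ r5c1=6.
Step 10. [r6c2∈{2}] only 2 remains possible at r6c2 ⇒ r6c2=2.
Step 11. [r1c1∈{1}] r1c1's peers cover all but 1 ⇒ r1c1=1.
Step 12. [r6c4∈{4}] nothing but 4 survives at r6c4, so r6c4=4.
Step 13. [r2c5∈{3}] r2c5's peers cover all but 3 ⇒ r2c5=3.
Step 14. [r3c5∈{4}] r3c5 has the single candidate 4 ⇒ r3c5=4.
Step 15. [r6c1∈{3}] only 3 remains possible at r6c1, so r6c1=3.
Step 16. [r1c5∈{2}] nothing but 2 survives at r1c5, so r1c5=2.
Step 17. [r4c5∈{6}] r4c5 is down to just 6, so r4c5=6.
Step 18. [r6c3∈{1}] nothing but 1 survives at r6c3. So r6c3=1.
Step 19. [r5c3∈{4}] nothing but 4 survives at r5c3. So r5c3=4.
Step 20. [r4c6∈{5}] r4c6 is down to just 5. So r4c6=5.
Step 21. [r5c4∈{2}] r5c4 has the single candidate 2, so r5c4=2.
Step 22. [r5c2∈{5}] r5c2 is down to just 5. So r5c2=5.
Step 23. [r1c3∈{6}] only 6 remains possible at r1c3 ⇒ r1c3=6.

Answer: 1 3 6 5 2 4 / 2 4 5 6 3 1 / 5 6 3 1 4 2 / 4 1 2 3 6 5 / 6 5 4 2 1 3 / 3 2 1 4 5 6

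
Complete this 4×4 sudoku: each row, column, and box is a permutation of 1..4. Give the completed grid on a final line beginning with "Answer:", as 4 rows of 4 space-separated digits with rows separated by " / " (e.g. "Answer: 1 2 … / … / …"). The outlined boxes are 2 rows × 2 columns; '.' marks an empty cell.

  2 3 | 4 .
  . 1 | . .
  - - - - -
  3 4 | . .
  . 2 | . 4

Step 1. [r2c4∈{2,3}] r2c4 is the only open cell in col 4 admitting 3 ⇒ r2c4=3.
Step 2. [r3c4∈{1,2}] col 4 places 2 nowhere but r3c4, so r3c4=2.
Step 3. [r3c3∈{1}] nothing but 1 survives at r3c3, so r3c3=1.
Step 4. [r2c1∈{4}] r2c1's peers cover all but 4, so r2c1=4.
Step 5. [r4c1∈{1}] r4c1's peers cover all but 1. So r4c1=1.
Step 6. [r4c3∈{3}] r4c3's peers cover all but 3, so r4c3=3.
Step 7. [r2c3∈{2}] r2c3 has the single candidate 2 ⇒ r2c3=2.
Step 8. [r1c4∈{1}] only 1 remains possible at r1c4 ⇒ r1c4=1.

Answer: 2 3 4 1 / 4 1 2 3 / 3 4 1 2 / 1 2 3 4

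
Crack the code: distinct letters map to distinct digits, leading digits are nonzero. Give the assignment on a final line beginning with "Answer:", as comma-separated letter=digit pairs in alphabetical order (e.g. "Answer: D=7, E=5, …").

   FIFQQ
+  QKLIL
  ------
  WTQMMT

Step 1. [W] adding two 5-digit numbers gives at most 5+1 digits, and here it does — W is that final carry and must be 1 ⇒ W=1.
Step 2. [col 1: Q + L ≡ T (mod 10)] several values work for L in column 1 (Q + L ≡ T (mod 10), carry-in 0); try L=3, so L=3.
Step 3. [col 1: Q + L ≡ T (mod 10)] column 1 (Q + L ≡ T (mod 10), carry-in 0) doesn't pin Q yet; pick Q=7 and continue ⇒ Q=7.
Step 4. [col 1: Q + L ≡ T (mod 10)] column 1 reads Q+L+carry(0)=T with Q=7, L=3; with digits 1,3,7 already taken and all letters distinct, the only value for T is 0. So T=0.
Step 5. [col 2: Q + I ≡ M (mod 10)] M=6 is one option consistent with column 2 (Q + I ≡ M (mod 10), carry-in 1) — take it, so M=6.
Step 6. [col 2: Q + I ≡ M (mod 10)] column 2: given Q=7, M=6, carry-in 1, and digits 0,1,3,6,7 already taken and all letters distinct, Q+I≡M (mod 10) forces I=8 ⇒ I=8.
Step 7. [col 3: F + L ≡ M (mod 10)] column 3 reads F+L+carry(1)=M with L=3, M=6; with digits 0,1,3,6,7,8 already taken and all letters distinct, the only value for F is 2 ⇒ F=2.
Step 8. [col 4: I + K ≡ Q (mod 10)] column 4 reads I+K+carry(0)=Q with I=8, Q=7; with digits 0,1,2,3,6,7,8 already taken and all letters distinct, the only value for K is 9, so K=9.

Answer: F=2, I=8, K=9, L=3, M=6, Q=7, T=0, W=1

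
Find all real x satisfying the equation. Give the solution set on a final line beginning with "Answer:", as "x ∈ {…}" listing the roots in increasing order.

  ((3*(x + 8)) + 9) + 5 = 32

Step 1. [((3*(x + 8)) + 9) + 5 = 32] +5 is outermost — subtract 5 both sides, so sub: (3*(x + 8)) + 9 = 27.
Step 2. [(3*(x + 8)) + 9 = 27] subtract 9: x sits inside (… + 9). So sub: 3*(x + 8) = 18.
Step 3. [3*(x + 8) = 18] leading coefficient 3: divide by 3. So div: x + 8 = 6.
Step 4. [x + 8 = 6] peel the +8: subtract 8 from each side. So sub: x = -2.

Answer: x ∈ {-2}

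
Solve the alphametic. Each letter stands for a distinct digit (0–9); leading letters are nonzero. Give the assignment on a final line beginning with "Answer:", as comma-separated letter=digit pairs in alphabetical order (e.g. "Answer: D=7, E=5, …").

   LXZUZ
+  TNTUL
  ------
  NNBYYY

Step 1. [col 1: Z + L ≡ Y (mod 10)] L=6 is one option consistent with column 1 (Z + L ≡ Y (mod 10), carry-in 0) — take it. So L=6.
Step 2. [col 1: Z + L ≡ Y (mod 10)] several values work for Y in column 1 (Z + L ≡ Y (mod 10), carry-in 0); try Y=8, so Y=8.
Step 3. [col 1: Z + L ≡ Y (mod 10)] column 1: given L=6, Y=8, carry-in 0, and digits 6,8 already taken and all letters distinct, Z+L≡Y (mod 10) forces Z=2. So Z=2.
Step 4. [N] N is the leading digit of a 6-digit sum of two 5-digit numbers; the final carry is exactly 1 ⇒ N=1.
Step 5. [col 2: U + U ≡ Y (mod 10)] no forcing yet in column 2 (carry-in 0); U=9 is free and consistent — try it. So U=9.
Step 6. [col 3: Z + T ≡ Y (mod 10)] column 3: given Z=2, Y=8, carry-in 1, and digits 1,2,6,8,9 already taken and all letters distinct, Z+T≡Y (mod 10) forces T=5, so T=5.
Step 7. [col 4: X + N ≡ B (mod 10)] from column 4 (N=1, carry-in 0, digits 1,2,5,6,8,9 already taken and all letters distinct): X must equal 3 ⇒ X=3.
Step 8. [col 4: X + N ≡ B (mod 10)] from column 4 (X=3, N=1, carry-in 0, digits 1,2,3,5,6,8,9 already taken and all letters distinct): B must equal 4, so B=4.

Answer: B=4, L=6, N=1, T=5, U=9, X=3, Y=8, Z=2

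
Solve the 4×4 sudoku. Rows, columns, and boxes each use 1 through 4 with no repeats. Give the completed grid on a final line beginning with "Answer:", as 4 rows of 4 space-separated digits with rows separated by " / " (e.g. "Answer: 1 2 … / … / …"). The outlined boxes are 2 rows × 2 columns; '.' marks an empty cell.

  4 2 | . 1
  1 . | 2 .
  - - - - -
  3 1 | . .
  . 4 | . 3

Step 1. [r2c4∈{4}] nothing but 4 survives at r2c4 ⇒ r2c4=4.
Step 2. [r3c4∈{2}] nothing but 2 survives at r3c4. So r3c4=2.
Step 3. [r2c2∈{3}] nothing but 3 survives at r2c2. So r2c2=3.
Step 4. [r4c3∈{1}] r4c3's peers cover all but 1. So r4c3=1.
Step 5. [r3c3∈{4}] r3c3 is down to just 4. So r3c3=4.
Step 6. [r4c1∈{2}] r4c1 is down to just 2. So r4c1=2.
Step 7. [r1c3∈{3}] only 3 remains possible at r1c3. So r1c3=3.

Answer: 4 2 3 1 / 1 3 2 4 / 3 1 4 2 / 2 4 1 3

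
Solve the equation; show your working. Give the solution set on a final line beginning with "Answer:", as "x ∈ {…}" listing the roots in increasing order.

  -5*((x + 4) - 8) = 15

Step 1. [-5*((x + 4) - 8) = 15] LHS = -5·(…); ÷-5 both sides, so div: (x + 4) - 8 = -3.
Step 2. [(x + 4) - 8 = -3] the outer -8 inverts by adding 8 ⇒ sub: x + 4 = 5.
Step 3. [x + 4 = 5] the outer +4 inverts by subtracting 4. So sub: x = 1.

Answer: x ∈ {1}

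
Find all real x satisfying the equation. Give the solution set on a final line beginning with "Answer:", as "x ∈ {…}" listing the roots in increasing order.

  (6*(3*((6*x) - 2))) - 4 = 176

Step 1. [(6*(3*((6*x) - 2))) - 4 = 176] peel the -4: add 4 from each side, so sub: 6*(3*((6*x) - 2)) = 180.
Step 2. [6*(3*((6*x) - 2)) = 180] 6 out front; divide by 6. So div: 3*((6*x) - 2) = 30.
Step 3. [3*((6*x) - 2) = 30] LHS = 3·(…); ÷3 both sides. So div: (6*x) - 2 = 10.
Step 4. [(6*x) - 2 = 10] 2 comes off first (add 2). So sub: 6*x = 12.
Step 5. [6*x = 12] leading coefficient 6: divide by 6 ⇒ div: x = 2.

Answer: x ∈ {2}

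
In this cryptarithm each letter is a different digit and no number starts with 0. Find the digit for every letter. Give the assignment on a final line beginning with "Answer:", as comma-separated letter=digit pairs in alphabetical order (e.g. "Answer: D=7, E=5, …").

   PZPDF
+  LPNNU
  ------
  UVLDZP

Step 1. [col 1: F + U ≡ P (mod 10)] U=1 is one option consistent with column 1 (F + U ≡ P (mod 10), carry-in 0) — take it, so U=1.
Step 2. [col 1: F + U ≡ P (mod 10)] several values work for F in column 1 (F + U ≡ P (mod 10), carry-in 0); try F=2, so F=2.
Step 3. [col 1: F + U ≡ P (mod 10)] column 1 reads F+U+carry(0)=P with F=2, U=1; with digits 1,2 already taken and all letters distinct, the only value for P is 3, so P=3.
Step 4. [col 2: D + N ≡ Z (mod 10)] Z=4 is one option consistent with column 2 (D + N ≡ Z (mod 10), carry-in 0) — take it. So Z=4.
Step 5. [col 2: D + N ≡ Z (mod 10)] several values work for N in column 2 (D + N ≡ Z (mod 10), carry-in 0); try N=5 ⇒ N=5.
Step 6. [col 2: D + N ≡ Z (mod 10)] column 2: given N=5, Z=4, carry-in 0, and digits 1,2,3,4,5 already taken and all letters distinct, D+N≡Z (mod 10) forces D=9, so D=9.
Step 7. [col 4: Z + P ≡ L (mod 10)] column 4: given Z=4, P=3, carry-in 0, and digits 1,2,3,4,5,9 already taken and all letters distinct, Z+P≡L (mod 10) forces L=7 ⇒ L=7.
Step 8. [col 5: P + L ≡ V (mod 10)] column 5: given P=3, L=7, carry-in 0, and digits 1,2,3,4,5,7,9 already taken and all letters distinct, P+L≡V (mod 10) forces V=0 ⇒ V=0.

Answer: D=9, F=2, L=7, N=5, P=3, U=1, V=0, Z=4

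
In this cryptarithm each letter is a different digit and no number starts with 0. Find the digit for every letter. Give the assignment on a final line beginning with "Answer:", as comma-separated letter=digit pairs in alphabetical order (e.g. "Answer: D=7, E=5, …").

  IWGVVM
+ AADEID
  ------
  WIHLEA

Step 1. [col 1: M + D ≡ A (mod 10)] no forcing yet in column 1 (carry-in 0); D=9 is free and consistent — try it ⇒ D=9.
Step 2. [col 1: M + D ≡ A (mod 10)] A=4 is one option consistent with column 1 (M + D ≡ A (mod 10), carry-in 0) — take it. So A=4.
Step 3. [col 1: M + D ≡ A (mod 10)] column 1 reads M+D+carry(0)=A with D=9, A=4; with digits 4,9 already taken and all letters distinct, the only value for M is 5, so M=5.
Step 4. [col 2: V + I ≡ E (mod 10)] several values work for E in column 2 (V + I ≡ E (mod 10), carry-in 1); try E=0 ⇒ E=0.
Step 5. [col 2: V + I ≡ E (mod 10)] column 2 (V + I ≡ E (mod 10), carry-in 1) doesn't pin V yet; pick V=6 and continue, so V=6.
Step 6. [col 2: V + I ≡ E (mod 10)] column 2: given V=6, E=0, carry-in 1, and digits 0,4,5,6,9 already taken and all letters distinct, V+I≡E (mod 10) forces I=3, so I=3.
Step 7. [col 3: V + E ≡ L (mod 10)] from column 3 (V=6, E=0, carry-in 1, digits 0,3,4,5,6,9 already taken and all letters distinct): L must equal 7. So L=7.
Step 8. [col 4: G + D ≡ H (mod 10)] column 4: given D=9, carry-in 0, and digits 0,3,4,5,6,7,9 already taken and all letters distinct, G+D≡H (mod 10) forces G=2 ⇒ G=2.
Step 9. [col 4: G + D ≡ H (mod 10)] column 4: given G=2, D=9, carry-in 0, and digits 0,2,3,4,5,6,7,9 already taken and all letters distinct, G+D≡H (mod 10) forces H=1. So H=1.
Step 10. [col 5: W + A ≡ I (mod 10)] column 5 reads W+A+carry(1)=I with A=4, I=3; with digits 0,1,2,3,4,5,6,7,9 already taken and all letters distinct, the only value for W is 8. So W=8.

Answer: A=4, D=9, E=0, G=2, H=1, I=3, L=7, M=5, V=6, W=8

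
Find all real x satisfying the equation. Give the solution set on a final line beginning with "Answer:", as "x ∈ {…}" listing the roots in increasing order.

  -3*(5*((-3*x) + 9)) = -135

Step 1. [-3*(5*((-3*x) + 9)) = -135] -3 out front; divide by -3, so div: 5*((-3*x) + 9) = 45.
Step 2. [5*((-3*x) + 9) = 45] 5 out front; divide by 5 ⇒ div: (-3*x) + 9 = 9.
Step 3. [(-3*x) + 9 = 9] subtract 9: x sits inside (… + 9). So sub: -3*x = 0.
Step 4. [-3*x = 0] divide by the outer -3 ⇒ div: x = 0.

Answer: x ∈ {0}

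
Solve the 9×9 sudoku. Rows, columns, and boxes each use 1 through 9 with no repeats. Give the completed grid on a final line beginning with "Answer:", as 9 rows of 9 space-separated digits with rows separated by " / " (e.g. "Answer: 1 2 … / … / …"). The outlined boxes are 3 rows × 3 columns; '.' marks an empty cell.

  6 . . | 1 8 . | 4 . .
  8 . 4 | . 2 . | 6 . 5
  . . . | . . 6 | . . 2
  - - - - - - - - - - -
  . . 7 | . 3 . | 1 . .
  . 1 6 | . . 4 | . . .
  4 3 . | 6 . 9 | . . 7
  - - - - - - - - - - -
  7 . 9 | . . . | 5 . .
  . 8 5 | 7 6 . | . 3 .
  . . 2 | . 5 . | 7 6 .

Step 1. [r3c5∈{4,7,9}] in col 5, 9 fits only at r3c5 ⇒ r3c5=9.
Step 2. [r7c5∈{1,4}] r7c5 is the only open cell in col 5 admitting 4, so r7c5=4.
Step 3. [r4c8∈{2,4,5,8,9}] 4 has one home in col 8: r4c8 ⇒ r4c8=4.
Step 4. [r2c4∈{3}] nothing but 3 survives at r2c4 ⇒ r2c4=3.
Step 5. [r2c8∈{1,7,9}] across row 2, 1 lands solely at r2c8 ⇒ r2c8=1.
Step 6. [r7c6∈{1,2,3,8}] r7c6 is the only open cell in row 7 admitting 3. So r7c6=3.
Step 7. [r8c1∈{1}] r8c1's peers cover all but 1, so r8c1=1.
Step 8. [r1c2∈{2,5,7,9}] row 1 places 2 nowhere but r1c2, so r1c2=2.
Step 9. [r6c8∈{2,5,8}] row 6 places 5 nowhere but r6c8 ⇒ r6c8=5.
Step 10. [r6c7∈{2,8}] row 6 places 2 nowhere but r6c7, so r6c7=2.
Step 11. [r1c3∈{3}] r1c3 has the single candidate 3 ⇒ r1c3=3.
Step 12. [r1c9∈{9}] r1c9's peers cover all but 9, so r1c9=9.
Step 13. [r3c1∈{5}] only 5 remains possible at r3c1 ⇒ r3c1=5.
Step 14. [r5c4∈{2,5,8}] in row 5, 5 fits only at r5c4 ⇒ r5c4=5.
Step 15. [r5c8∈{8,9}] across col 8, 9 lands solely at r5c8 ⇒ r5c8=9.
Step 16. [r2c2∈{7,9}] 9 has one home in row 2: r2c2, so r2c2=9.
Step 17. [r3c7∈{3,8}] row 3 places 3 nowhere but r3c7 ⇒ r3c7=3.
Step 18. [r9c6∈{1,8}] across col 6, 1 lands solely at r9c6, so r9c6=1.
Step 19. [r4c6∈{2,8}] in col 6, 8 fits only at r4c6. So r4c6=8.
Step 20. [r1c8∈{7}] nothing but 7 survives at r1c8, so r1c8=7.
Step 21. [r7c8∈{2,8}] col 8 places 2 nowhere but r7c8. So r7c8=2.
Step 22. [r7c4∈{8}] r7c4's peers cover all but 8, so r7c4=8.
Step 23. [r9c9∈{4,8}] in row 9, 8 fits only at r9c9. So r9c9=8.
Step 24. [r4c1∈{2,9}] in row 4, 9 fits only at r4c1 ⇒ r4c1=9.
Step 25. [r6c5∈{1}] only 1 remains possible at r6c5 ⇒ r6c5=1.
Step 26. [r3c2∈{7}] r3c2 is down to just 7 ⇒ r3c2=7.
Step 27. [r9c4∈{9}] r9c4's peers cover all but 9 ⇒ r9c4=9.
Step 28. [r3c8∈{8}] only 8 remains possible at r3c8 ⇒ r3c8=8.
Step 29. [r7c9∈{1}] r7c9's peers cover all but 1. So r7c9=1.
Step 30. [r8c7∈{9}] only 9 remains possible at r8c7 ⇒ r8c7=9.
Step 31. [r7c2∈{6}] r7c2 is down to just 6 ⇒ r7c2=6.
Step 32. [r9c1∈{3}] r9c1's peers cover all but 3. So r9c1=3.
Step 33. [r5c5∈{7}] r5c5 has the single candidate 7 ⇒ r5c5=7.
Step 34. [r4c9∈{6}] r4c9's peers cover all but 6, so r4c9=6.
Step 35. [r5c1∈{2}] r5c1 is down to just 2, so r5c1=2.
Step 36. [r2c6∈{7}] only 7 remains possible at r2c6, so r2c6=7.
Step 37. [r3c3∈{1}] r3c3 has the single candidate 1, so r3c3=1.
Step 38. [r5c7∈{8}] r5c7 is down to just 8. So r5c7=8.
Step 39. [r4c4∈{2}] r4c4 is down to just 2. So r4c4=2.
Step 40. [r5c9∈{3}] r5c9's peers cover all but 3. So r5c9=3.
Step 41. [r9c2∈{4}] r9c2's peers cover all but 4 ⇒ r9c2=4.
Step 42. [r8c6∈{2}] r8c6's peers cover all but 2, so r8c6=2.
Step 43. [r3c4∈{4}] r3c4's peers cover all but 4, so r3c4=4.
Step 44. [r8c9∈{4}] nothing but 4 survives at r8c9 ⇒ r8c9=4.
Step 45. [r1c6∈{5}] nothing but 5 survives at r1c6. So r1c6=5.
Step 46. [r6c3∈{8}] nothing but 8 survives at r6c3, so r6c3=8.
Step 47. [r4c2∈{5}] r4c2 is down to just 5, so r4c2=5.

Answer: 6 2 3 1 8 5 4 7 9 / 8 9 4 3 2 7 6 1 5 / 5 7 1 4 9 6 3 8 2 / 9 5 7 2 3 8 1 4 6 / 2 1 6 5 7 4 8 9 3 / 4 3 8 6 1 9 2 5 7 / 7 6 9 8 4 3 5 2 1 / 1 8 5 7 6 2 9 3 4 / 3 4 2 9 5 1 7 6 8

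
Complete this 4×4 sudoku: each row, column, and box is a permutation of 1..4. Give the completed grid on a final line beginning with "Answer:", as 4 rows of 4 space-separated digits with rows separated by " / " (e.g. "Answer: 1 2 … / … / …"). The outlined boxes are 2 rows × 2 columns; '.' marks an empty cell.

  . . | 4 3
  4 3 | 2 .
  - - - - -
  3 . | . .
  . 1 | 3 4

Step 1. [r4c1∈{2}] nothing but 2 survives at r4c1 ⇒ r4c1=2.
Step 2. [r3c4∈{1,2}] in row 3, 2 fits only at r3c4. So r3c4=2.
Step 3. [r1c1∈{1}] only 1 remains possible at r1c1, so r1c1=1.
Step 4. [r3c2∈{4}] r3c2 has the single candidate 4 ⇒ r3c2=4.
Step 5. [r2c4∈{1}] nothing but 1 survives at r2c4 ⇒ r2c4=1.
Step 6. [r1c2∈{2}] r1c2 has the single candidate 2, so r1c2=2.
Step 7. [r3c3∈{1}] r3c3's peers cover all but 1. So r3c3=1.

Answer: 1 2 4 3 / 4 3 2 1 / 3 4 1 2 / 2 1 3 4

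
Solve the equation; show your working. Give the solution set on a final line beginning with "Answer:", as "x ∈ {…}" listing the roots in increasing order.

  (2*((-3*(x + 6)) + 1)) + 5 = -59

Step 1. [(2*((-3*(x + 6)) + 1)) + 5 = -59] +5 is outermost — subtract 5 both sides, so sub: 2*((-3*(x + 6)) + 1) = -64.
Step 2. [2*((-3*(x + 6)) + 1) = -64] 2 out front; divide by 2. So div: (-3*(x + 6)) + 1 = -32.
Step 3. [(-3*(x + 6)) + 1 = -32] 1 comes off first (subtract 1). So sub: -3*(x + 6) = -33.
Step 4. [-3*(x + 6) = -33] LHS = -3·(…); ÷-3 both sides. So div: x + 6 = 11.
Step 5. [x + 6 = 11] subtract 6: x sits inside (… + 6) ⇒ sub: x = 5.

Answer: x ∈ {5}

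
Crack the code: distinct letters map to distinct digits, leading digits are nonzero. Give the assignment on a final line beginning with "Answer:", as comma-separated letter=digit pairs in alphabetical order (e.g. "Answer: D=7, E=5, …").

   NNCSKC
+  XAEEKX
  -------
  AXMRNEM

Step 1. [col 1: C + X ≡ M (mod 10)] no forcing yet in column 1 (carry-in 0); X=7 is free and consistent — try it. So X=7.
Step 2. [A] adding two 6-digit numbers gives at most 6+1 digits, and here it does — A is that final carry and must be 1. So A=1.
Step 3. [col 1: C + X ≡ M (mod 10)] M=0 is one option consistent with column 1 (C + X ≡ M (mod 10), carry-in 0) — take it. So M=0.
Step 4. [col 1: C + X ≡ M (mod 10)] from column 1 (X=7, M=0, carry-in 0, digits 0,1,7 already taken and all letters distinct): C must equal 3 ⇒ C=3.
Step 5. [col 2: K + K ≡ E (mod 10)] K=2 is one option consistent with column 2 (K + K ≡ E (mod 10), carry-in 1) — take it. So K=2.
Step 6. [col 2: K + K ≡ E (mod 10)] column 2 reads K+K+carry(1)=E with K=2; with digits 0,1,2,3,7 already taken and all letters distinct, the only value for E is 5 ⇒ E=5.
Step 7. [col 3: S + E ≡ N (mod 10)] several values work for N in column 3 (S + E ≡ N (mod 10), carry-in 0); try N=9 ⇒ N=9.
Step 8. [col 3: S + E ≡ N (mod 10)] from column 3 (E=5, N=9, carry-in 0, digits 0,1,2,3,5,7,9 already taken and all letters distinct): S must equal 4. So S=4.
Step 9. [col 4: C + E ≡ R (mod 10)] column 4 reads C+E+carry(0)=R with C=3, E=5; with digits 0,1,2,3,4,5,7,9 already taken and all letters distinct, the only value for R is 8. So R=8.

Answer: A=1, C=3, E=5, K=2, M=0, N=9, R=8, S=4, X=7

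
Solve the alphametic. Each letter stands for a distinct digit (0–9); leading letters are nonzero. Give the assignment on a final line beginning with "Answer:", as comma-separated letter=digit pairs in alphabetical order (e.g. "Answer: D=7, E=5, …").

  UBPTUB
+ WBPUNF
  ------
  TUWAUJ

Step 1. [col 1: B + F ≡ J (mod 10)] column 1 (B + F ≡ J (mod 10), carry-in 0) doesn't pin F yet; pick F=1 and continue. So F=1.
Step 2. [col 1: B + F ≡ J (mod 10)] no forcing yet in column 1 (carry-in 0); B=7 is free and consistent — try it. So B=7.
Step 3. [col 1: B + F ≡ J (mod 10)] from column 1 (B=7, F=1, carry-in 0, digits 1,7 already taken and all letters distinct): J must equal 8. So J=8.
Step 4. [col 2: U + N ≡ U (mod 10)] column 2 reads U+N+carry(0)=U with nothing yet; with digits 1,7,8 already taken and all letters distinct, the only value for N is 0, so N=0.
Step 5. [col 2: U + N ≡ U (mod 10)] column 2 (U + N ≡ U (mod 10), carry-in 0) doesn't pin U yet; pick U=5 and continue. So U=5.
Step 6. [col 3: T + U ≡ A (mod 10)] T=9 is one option consistent with column 3 (T + U ≡ A (mod 10), carry-in 0) — take it, so T=9.
Step 7. [col 3: T + U ≡ A (mod 10)] from column 3 (T=9, U=5, carry-in 0, digits 0,1,5,7,8,9 already taken and all letters distinct): A must equal 4, so A=4.
Step 8. [col 4: P + P ≡ W (mod 10)] from column 4 (nothing yet, carry-in 1, digits 0,1,4,5,7,8,9 already taken and all letters distinct): P must equal 6, so P=6.
Step 9. [col 4: P + P ≡ W (mod 10)] column 4 reads P+P+carry(1)=W with P=6; with digits 0,1,4,5,6,7,8,9 already taken and all letters distinct, the only value for W is 3. So W=3.

Answer: A=4, B=7, F=1, J=8, N=0, P=6, T=9, U=5, W=3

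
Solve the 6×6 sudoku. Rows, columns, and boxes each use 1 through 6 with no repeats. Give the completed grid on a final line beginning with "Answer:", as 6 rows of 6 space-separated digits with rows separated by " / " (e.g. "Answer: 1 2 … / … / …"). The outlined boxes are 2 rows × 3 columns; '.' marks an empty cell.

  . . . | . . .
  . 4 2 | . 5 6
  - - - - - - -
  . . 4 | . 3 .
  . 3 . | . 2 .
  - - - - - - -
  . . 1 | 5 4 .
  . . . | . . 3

Step 1. [r1c5∈{1}] nothing but 1 survives at r1c5. So r1c5=1.
Step 2. [r3c2∈{1,2,5,6}] col 2 places 1 nowhere but r3c2 ⇒ r3c2=1.
Step 3. [r1c3∈{3,5,6}] 3 has one home in col 3: r1c3, so r1c3=3.
Step 4. [r6c5∈{6}] r6c5 is down to just 6. So r6c5=6.
Step 5. [r4c3∈{5,6}] across col 3, 6 lands solely at r4c3, so r4c3=6.
Step 6. [r5c6∈{2}] only 2 remains possible at r5c6. So r5c6=2.
Step 7. [r4c1∈{5}] r4c1's peers cover all but 5, so r4c1=5.
Step 8. [r1c1∈{6}] r1c1's peers cover all but 6 ⇒ r1c1=6.
Step 9. [r6c2∈{2,5}] 2 has one home in col 2: r6c2. So r6c2=2.
Step 10. [r4c6∈{1,4}] 1 has one home in col 6: r4c6. So r4c6=1.
Step 11. [r4c4∈{4}] r4c4 is down to just 4, so r4c4=4.
Step 12. [r6c1∈{4}] r6c1 is down to just 4, so r6c1=4.
Step 13. [r3c4∈{6}] r3c4 is down to just 6. So r3c4=6.
Step 14. [r3c1∈{2}] r3c1 has the single candidate 2, so r3c1=2.
Step 15. [r2c1∈{1}] r2c1 has the single candidate 1, so r2c1=1.
Step 16. [r1c6∈{4}] r1c6 is down to just 4. So r1c6=4.
Step 17. [r3c6∈{5}] r3c6's peers cover all but 5, so r3c6=5.
Step 18. [r6c3∈{5}] r6c3's peers cover all but 5. So r6c3=5.
Step 19. [r1c4∈{2}] r1c4 is down to just 2 ⇒ r1c4=2.
Step 20. [r2c4∈{3}] only 3 remains possible at r2c4, so r2c4=3.
Step 21. [r5c2∈{6}] r5c2's peers cover all but 6. So r5c2=6.
Step 22. [r6c4∈{1}] only 1 remains possible at r6c4, so r6c4=1.
Step 23. [r5c1∈{3}] nothing but 3 survives at r5c1. So r5c1=3.
Step 24. [r1c2∈{5}] r1c2 has the single candidate 5, so r1c2=5.

Answer: 6 5 3 2 1 4 / 1 4 2 3 5 6 / 2 1 4 6 3 5 / 5 3 6 4 2 1 / 3 6 1 5 4 2 / 4 2 5 1 6 3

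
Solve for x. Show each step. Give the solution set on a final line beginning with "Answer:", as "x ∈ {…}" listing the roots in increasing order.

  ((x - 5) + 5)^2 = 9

Step 1. [((x - 5) + 5)^2 = 9] √ both sides: 9 ≥ 0 gives two branches, so sqrt: (x - 5) + 5 = 3 or -3.
Step 2. [(x - 5) + 5 = 3 or -3] subtract 5: x sits inside (… + 5) ⇒ sub: x - 5 = -2 or -8.
Step 3. [x - 5 = -2 or -8] peel the -5: add 5 from each side. So sub: x = 3 or -3.

Answer: x ∈ {-3, 3}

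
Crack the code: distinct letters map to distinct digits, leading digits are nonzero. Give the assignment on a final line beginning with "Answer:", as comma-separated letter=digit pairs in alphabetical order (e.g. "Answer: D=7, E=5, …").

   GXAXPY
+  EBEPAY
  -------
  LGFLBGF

Step 1. [L] adding two 6-digit numbers gives at most 6+1 digits, and here it does — L is that final carry and must be 1 ⇒ L=1.
Step 2. [col 1: Y + Y ≡ F (mod 10)] F=4 is one option consistent with column 1 (Y + Y ≡ F (mod 10), carry-in 0) — take it, so F=4.
Step 3. [col 1: Y + Y ≡ F (mod 10)] column 1 (Y + Y ≡ F (mod 10), carry-in 0) doesn't pin Y yet; pick Y=7 and continue ⇒ Y=7.
Step 4. [col 2: P + A ≡ G (mod 10)] column 2 (P + A ≡ G (mod 10), carry-in 1) doesn't pin G yet; pick G=6 and continue ⇒ G=6.
Step 5. [col 2: P + A ≡ G (mod 10)] no forcing yet in column 2 (carry-in 1); A=2 is free and consistent — try it. So A=2.
Step 6. [col 2: P + A ≡ G (mod 10)] in column 2 we have P+A≡G with carry-in 1; given A=2, G=6 and digits 1,2,4,6,7 already taken and all letters distinct, that pins P to 3, so P=3.
Step 7. [col 3: X + P ≡ B (mod 10)] in column 3 we have X+P≡B with carry-in 0; given P=3 and digits 1,2,3,4,6,7 already taken and all letters distinct, that pins B to 8 ⇒ B=8.
Step 8. [col 3: X + P ≡ B (mod 10)] column 3 reads X+P+carry(0)=B with P=3, B=8; with digits 1,2,3,4,6,7,8 already taken and all letters distinct, the only value for X is 5 ⇒ X=5.
Step 9. [col 4: A + E ≡ L (mod 10)] in column 4 we have A+E≡L with carry-in 0; given A=2, L=1 and digits 1,2,3,4,5,6,7,8 already taken and all letters distinct, that pins E to 9 ⇒ E=9.

Answer: A=2, B=8, E=9, F=4, G=6, L=1, P=3, X=5, Y=7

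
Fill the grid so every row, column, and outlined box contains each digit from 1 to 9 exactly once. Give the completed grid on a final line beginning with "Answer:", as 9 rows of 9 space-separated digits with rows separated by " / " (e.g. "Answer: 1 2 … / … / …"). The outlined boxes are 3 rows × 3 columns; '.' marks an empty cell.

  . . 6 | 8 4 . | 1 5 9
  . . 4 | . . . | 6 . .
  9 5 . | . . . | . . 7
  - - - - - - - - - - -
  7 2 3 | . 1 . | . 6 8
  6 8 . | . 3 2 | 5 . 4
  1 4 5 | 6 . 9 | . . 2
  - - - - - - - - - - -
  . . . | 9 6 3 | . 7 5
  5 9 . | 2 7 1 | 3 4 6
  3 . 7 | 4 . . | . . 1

Step 1. [r9c6∈{5,8}] r9c6 is the only open cell in col 6 admitting 8, so r9c6=8.
Step 2. [r3c5∈{2}] r3c5 is down to just 2 ⇒ r3c5=2.
Step 3. [r2c8∈{2,3,8}] 2 has one home in box 3: r2c8. So r2c8=2.
Step 4. [r7c3∈{1,2,8}] across col 3, 2 lands solely at r7c3, so r7c3=2.
Step 5. [r3c8∈{3,8}] in col 8, 8 fits only at r3c8, so r3c8=8.
Step 6. [r1c6∈{7}] only 7 remains possible at r1c6, so r1c6=7.
Step 7. [r2c6∈{5}] r2c6's peers cover all but 5. So r2c6=5.
Step 8. [r2c9∈{3}] r2c9's peers cover all but 3 ⇒ r2c9=3.
Step 9. [r2c4∈{1}] r2c4 has the single candidate 1 ⇒ r2c4=1.
Step 10. [r4c7∈{9}] r4c7's peers cover all but 9, so r4c7=9.
Step 11. [r7c7∈{8}] r7c7 has the single candidate 8. So r7c7=8.
Step 12. [r4c4∈{5}] only 5 remains possible at r4c4. So r4c4=5.
Step 13. [r2c5∈{9}] r2c5 has the single candidate 9. So r2c5=9.
Step 14. [r1c2∈{3}] r1c2 is down to just 3. So r1c2=3.
Step 15. [r3c6∈{6}] r3c6 has the single candidate 6. So r3c6=6.
Step 16. [r7c1∈{4}] r7c1 has the single candidate 4 ⇒ r7c1=4.
Step 17. [r6c5∈{8}] r6c5 is down to just 8, so r6c5=8.
Step 18. [r2c1∈{8}] r2c1's peers cover all but 8, so r2c1=8.
Step 19. [r2c2∈{7}] only 7 remains possible at r2c2 ⇒ r2c2=7.
Step 20. [r5c4∈{7}] r5c4's peers cover all but 7. So r5c4=7.
Step 21. [r6c7∈{7}] r6c7's peers cover all but 7, so r6c7=7.
Step 22. [r6c8∈{3}] nothing but 3 survives at r6c8 ⇒ r6c8=3.
Step 23. [r3c4∈{3}] r3c4's peers cover all but 3. So r3c4=3.
Step 24. [r8c3∈{8}] r8c3's peers cover all but 8, so r8c3=8.
Step 25. [r9c2∈{6}] r9c2's peers cover all but 6 ⇒ r9c2=6.
Step 26. [r3c7∈{4}] nothing but 4 survives at r3c7, so r3c7=4.
Step 27. [r4c6∈{4}] only 4 remains possible at r4c6 ⇒ r4c6=4.
Step 28. [r7c2∈{1}] r7c2 is down to just 1. So r7c2=1.
Step 29. [r3c3∈{1}] nothing but 1 survives at r3c3, so r3c3=1.
Step 30. [r5c8∈{1}] r5c8's peers cover all but 1, so r5c8=1.
Step 31. [r1c1∈{2}] r1c1's peers cover all but 2, so r1c1=2.
Step 32. [r9c8∈{9}] r9c8's peers cover all but 9, so r9c8=9.
Step 33. [r9c7∈{2}] r9c7 has the single candidate 2 ⇒ r9c7=2.
Step 34. [r9c5∈{5}] r9c5's peers cover all but 5, so r9c5=5.
Step 35. [r5c3∈{9}] only 9 remains possible at r5c3, so r5c3=9.

Answer: 2 3 6 8 4 7 1 5 9 / 8 7 4 1 9 5 6 2 3 / 9 5 1 3 2 6 4 8 7 / 7 2 3 5 1 4 9 6 8 / 6 8 9 7 3 2 5 1 4 / 1 4 5 6 8 9 7 3 2 / 4 1 2 9 6 3 8 7 5 / 5 9 8 2 7 1 3 4 6 / 3 6 7 4 5 8 2 9 1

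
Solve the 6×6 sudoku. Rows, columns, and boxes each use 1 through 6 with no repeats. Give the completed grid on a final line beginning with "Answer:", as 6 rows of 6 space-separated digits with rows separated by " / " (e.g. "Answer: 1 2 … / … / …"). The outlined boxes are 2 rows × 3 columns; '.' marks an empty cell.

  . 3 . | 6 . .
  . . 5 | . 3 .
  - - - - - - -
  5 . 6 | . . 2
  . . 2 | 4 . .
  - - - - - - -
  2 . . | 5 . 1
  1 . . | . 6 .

Step 1. [r1c1∈{4}] nothing but 4 survives at r1c1 ⇒ r1c1=4.
Step 2. [r3c5∈{1}] r3c5 has the single candidate 1, so r3c5=1.
Step 3. [r5c5∈{4}] r5c5's peers cover all but 4, so r5c5=4.
Step 4. [r2c2∈{1,2,6}] in col 2, 2 fits only at r2c2. So r2c2=2.
Step 5. [r6c6∈{3}] nothing but 3 survives at r6c6. So r6c6=3.
Step 6. [r1c6∈{5}] only 5 remains possible at r1c6. So r1c6=5.
Step 7. [r6c2∈{4,5}] r6c2 is the only open cell in row 6 admitting 5. So r6c2=5.
Step 8. [r6c3∈{4}] r6c3's peers cover all but 4 ⇒ r6c3=4.
Step 9. [r4c5∈{5}] nothing but 5 survives at r4c5. So r4c5=5.
Step 10. [r2c4∈{1}] only 1 remains possible at r2c4. So r2c4=1.
Step 11. [r5c3∈{3}] r5c3's peers cover all but 3. So r5c3=3.
Step 12. [r5c2∈{6}] r5c2 has the single candidate 6 ⇒ r5c2=6.
Step 13. [r6c4∈{2}] r6c4 has the single candidate 2, so r6c4=2.
Step 14. [r2c6∈{4}] only 4 remains possible at r2c6. So r2c6=4.
Step 15. [r4c1∈{3}] r4c1's peers cover all but 3, so r4c1=3.
Step 16. [r1c3∈{1}] r1c3 has the single candidate 1, so r1c3=1.
Step 17. [r1c5∈{2}] only 2 remains possible at r1c5 ⇒ r1c5=2.
Step 18. [r4c2∈{1}] only 1 remains possible at r4c2, so r4c2=1.
Step 19. [r3c2∈{4}] r3c2 is down to just 4. So r3c2=4.
Step 20. [r4c6∈{6}] r4c6 has the single candidate 6, so r4c6=6.
Step 21. [r2c1∈{6}] r2c1's peers cover all but 6, so r2c1=6.
Step 22. [r3c4∈{3}] only 3 remains possible at r3c4 ⇒ r3c4=3.

Answer: 4 3 1 6 2 5 / 6 2 5 1 3 4 / 5 4 6 3 1 2 / 3 1 2 4 5 6 / 2 6 3 5 4 1 / 1 5 4 2 6 3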